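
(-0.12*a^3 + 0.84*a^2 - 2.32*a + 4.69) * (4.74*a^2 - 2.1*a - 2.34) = -0.5688*a^5 + 4.2336*a^4 - 12.48*a^3 + 25.137*a^2 - 4.4202*a - 10.9746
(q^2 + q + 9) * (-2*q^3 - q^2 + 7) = -2*q^5 - 3*q^4 - 19*q^3 - 2*q^2 + 7*q + 63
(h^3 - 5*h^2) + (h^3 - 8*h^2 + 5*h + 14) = 2*h^3 - 13*h^2 + 5*h + 14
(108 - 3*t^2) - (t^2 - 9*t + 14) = -4*t^2 + 9*t + 94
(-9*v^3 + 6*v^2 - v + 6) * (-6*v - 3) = 54*v^4 - 9*v^3 - 12*v^2 - 33*v - 18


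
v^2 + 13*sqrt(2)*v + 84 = (v + 6*sqrt(2))*(v + 7*sqrt(2))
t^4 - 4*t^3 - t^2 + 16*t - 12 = (t - 3)*(t - 2)*(t - 1)*(t + 2)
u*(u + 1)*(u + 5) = u^3 + 6*u^2 + 5*u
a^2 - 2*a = a*(a - 2)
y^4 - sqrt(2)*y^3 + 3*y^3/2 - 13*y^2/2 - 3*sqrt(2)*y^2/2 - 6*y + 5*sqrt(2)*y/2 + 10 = (y - 1)*(y + 5/2)*(y - 2*sqrt(2))*(y + sqrt(2))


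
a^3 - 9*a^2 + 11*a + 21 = (a - 7)*(a - 3)*(a + 1)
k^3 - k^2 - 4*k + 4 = (k - 2)*(k - 1)*(k + 2)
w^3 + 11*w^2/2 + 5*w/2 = w*(w + 1/2)*(w + 5)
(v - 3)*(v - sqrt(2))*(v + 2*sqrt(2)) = v^3 - 3*v^2 + sqrt(2)*v^2 - 3*sqrt(2)*v - 4*v + 12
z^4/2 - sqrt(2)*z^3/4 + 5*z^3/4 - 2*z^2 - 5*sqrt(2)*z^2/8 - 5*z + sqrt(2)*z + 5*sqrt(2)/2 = (z/2 + 1)*(z - 2)*(z + 5/2)*(z - sqrt(2)/2)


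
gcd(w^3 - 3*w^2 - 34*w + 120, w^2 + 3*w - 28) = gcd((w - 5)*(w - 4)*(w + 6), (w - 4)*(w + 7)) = w - 4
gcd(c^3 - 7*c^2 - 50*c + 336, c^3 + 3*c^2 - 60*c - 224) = c^2 - c - 56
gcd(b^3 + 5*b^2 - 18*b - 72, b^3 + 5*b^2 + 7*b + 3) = b + 3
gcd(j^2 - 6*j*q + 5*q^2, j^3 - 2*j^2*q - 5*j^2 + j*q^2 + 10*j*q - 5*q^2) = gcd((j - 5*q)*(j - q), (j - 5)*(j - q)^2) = -j + q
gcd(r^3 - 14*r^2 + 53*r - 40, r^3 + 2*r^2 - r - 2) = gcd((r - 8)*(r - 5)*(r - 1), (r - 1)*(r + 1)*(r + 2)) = r - 1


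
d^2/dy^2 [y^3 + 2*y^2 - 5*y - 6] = 6*y + 4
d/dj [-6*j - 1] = -6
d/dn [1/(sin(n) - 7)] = -cos(n)/(sin(n) - 7)^2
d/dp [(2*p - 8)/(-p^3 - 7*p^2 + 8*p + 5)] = 2*(2*p^3 - 5*p^2 - 56*p + 37)/(p^6 + 14*p^5 + 33*p^4 - 122*p^3 - 6*p^2 + 80*p + 25)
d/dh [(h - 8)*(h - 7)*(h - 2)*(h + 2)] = 4*h^3 - 45*h^2 + 104*h + 60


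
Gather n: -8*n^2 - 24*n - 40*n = -8*n^2 - 64*n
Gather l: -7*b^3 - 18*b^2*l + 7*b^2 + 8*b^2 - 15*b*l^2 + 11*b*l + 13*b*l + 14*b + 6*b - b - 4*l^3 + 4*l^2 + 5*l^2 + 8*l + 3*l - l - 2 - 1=-7*b^3 + 15*b^2 + 19*b - 4*l^3 + l^2*(9 - 15*b) + l*(-18*b^2 + 24*b + 10) - 3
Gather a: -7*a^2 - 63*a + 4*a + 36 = -7*a^2 - 59*a + 36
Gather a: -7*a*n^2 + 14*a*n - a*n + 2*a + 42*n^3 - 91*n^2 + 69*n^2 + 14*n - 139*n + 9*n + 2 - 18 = a*(-7*n^2 + 13*n + 2) + 42*n^3 - 22*n^2 - 116*n - 16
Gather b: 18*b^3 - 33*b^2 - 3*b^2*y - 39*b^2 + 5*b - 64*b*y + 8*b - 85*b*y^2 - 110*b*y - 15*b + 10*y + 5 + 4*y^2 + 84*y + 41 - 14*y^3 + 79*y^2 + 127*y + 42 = 18*b^3 + b^2*(-3*y - 72) + b*(-85*y^2 - 174*y - 2) - 14*y^3 + 83*y^2 + 221*y + 88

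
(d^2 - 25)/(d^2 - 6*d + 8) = (d^2 - 25)/(d^2 - 6*d + 8)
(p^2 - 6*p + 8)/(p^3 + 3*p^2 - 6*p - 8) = (p - 4)/(p^2 + 5*p + 4)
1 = 1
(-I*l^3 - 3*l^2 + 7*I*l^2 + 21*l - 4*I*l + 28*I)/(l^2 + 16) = (-I*l^2 + l*(1 + 7*I) - 7)/(l + 4*I)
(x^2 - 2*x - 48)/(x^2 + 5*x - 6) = (x - 8)/(x - 1)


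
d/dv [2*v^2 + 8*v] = 4*v + 8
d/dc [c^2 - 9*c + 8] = 2*c - 9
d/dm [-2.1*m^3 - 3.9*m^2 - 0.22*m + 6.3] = -6.3*m^2 - 7.8*m - 0.22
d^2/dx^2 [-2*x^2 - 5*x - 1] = -4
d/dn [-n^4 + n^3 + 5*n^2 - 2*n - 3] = -4*n^3 + 3*n^2 + 10*n - 2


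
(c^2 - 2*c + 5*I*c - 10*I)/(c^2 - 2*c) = (c + 5*I)/c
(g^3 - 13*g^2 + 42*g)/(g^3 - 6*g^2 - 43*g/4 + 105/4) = 4*g*(g - 6)/(4*g^2 + 4*g - 15)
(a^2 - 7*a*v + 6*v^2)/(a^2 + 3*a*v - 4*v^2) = (a - 6*v)/(a + 4*v)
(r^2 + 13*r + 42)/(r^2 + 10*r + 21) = (r + 6)/(r + 3)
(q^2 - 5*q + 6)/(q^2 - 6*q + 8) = (q - 3)/(q - 4)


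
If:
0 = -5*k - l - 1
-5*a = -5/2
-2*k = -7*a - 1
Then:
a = 1/2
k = 9/4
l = -49/4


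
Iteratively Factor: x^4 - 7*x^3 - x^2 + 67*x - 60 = (x - 5)*(x^3 - 2*x^2 - 11*x + 12) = (x - 5)*(x + 3)*(x^2 - 5*x + 4) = (x - 5)*(x - 4)*(x + 3)*(x - 1)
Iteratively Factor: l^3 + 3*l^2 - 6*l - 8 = (l - 2)*(l^2 + 5*l + 4) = (l - 2)*(l + 1)*(l + 4)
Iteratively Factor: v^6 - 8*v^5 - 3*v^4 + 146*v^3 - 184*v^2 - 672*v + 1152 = (v - 4)*(v^5 - 4*v^4 - 19*v^3 + 70*v^2 + 96*v - 288) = (v - 4)*(v + 3)*(v^4 - 7*v^3 + 2*v^2 + 64*v - 96) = (v - 4)^2*(v + 3)*(v^3 - 3*v^2 - 10*v + 24) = (v - 4)^2*(v - 2)*(v + 3)*(v^2 - v - 12) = (v - 4)^3*(v - 2)*(v + 3)*(v + 3)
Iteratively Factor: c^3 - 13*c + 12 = (c - 3)*(c^2 + 3*c - 4) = (c - 3)*(c + 4)*(c - 1)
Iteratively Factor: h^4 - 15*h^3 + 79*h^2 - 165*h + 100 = (h - 1)*(h^3 - 14*h^2 + 65*h - 100) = (h - 4)*(h - 1)*(h^2 - 10*h + 25) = (h - 5)*(h - 4)*(h - 1)*(h - 5)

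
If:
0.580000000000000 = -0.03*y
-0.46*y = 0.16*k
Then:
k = 55.58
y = -19.33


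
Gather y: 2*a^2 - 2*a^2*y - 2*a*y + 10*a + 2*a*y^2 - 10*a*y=2*a^2 + 2*a*y^2 + 10*a + y*(-2*a^2 - 12*a)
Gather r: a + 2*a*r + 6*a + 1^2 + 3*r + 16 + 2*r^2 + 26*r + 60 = 7*a + 2*r^2 + r*(2*a + 29) + 77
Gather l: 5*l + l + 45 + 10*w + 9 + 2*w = 6*l + 12*w + 54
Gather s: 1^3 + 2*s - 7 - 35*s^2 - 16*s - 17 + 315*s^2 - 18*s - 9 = 280*s^2 - 32*s - 32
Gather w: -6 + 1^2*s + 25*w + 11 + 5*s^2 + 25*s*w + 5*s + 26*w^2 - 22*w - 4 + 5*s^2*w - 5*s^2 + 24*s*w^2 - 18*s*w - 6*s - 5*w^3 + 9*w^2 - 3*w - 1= -5*w^3 + w^2*(24*s + 35) + w*(5*s^2 + 7*s)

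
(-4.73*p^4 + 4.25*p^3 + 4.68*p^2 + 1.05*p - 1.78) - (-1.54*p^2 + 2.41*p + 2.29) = -4.73*p^4 + 4.25*p^3 + 6.22*p^2 - 1.36*p - 4.07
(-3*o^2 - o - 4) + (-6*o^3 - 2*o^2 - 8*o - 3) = -6*o^3 - 5*o^2 - 9*o - 7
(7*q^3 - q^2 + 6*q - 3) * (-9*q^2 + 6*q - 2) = -63*q^5 + 51*q^4 - 74*q^3 + 65*q^2 - 30*q + 6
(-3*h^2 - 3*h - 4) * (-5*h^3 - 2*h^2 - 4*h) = 15*h^5 + 21*h^4 + 38*h^3 + 20*h^2 + 16*h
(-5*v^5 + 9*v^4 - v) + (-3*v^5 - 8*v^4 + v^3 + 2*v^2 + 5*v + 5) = -8*v^5 + v^4 + v^3 + 2*v^2 + 4*v + 5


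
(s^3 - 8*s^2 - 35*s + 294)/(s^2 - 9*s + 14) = (s^2 - s - 42)/(s - 2)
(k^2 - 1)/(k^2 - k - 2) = (k - 1)/(k - 2)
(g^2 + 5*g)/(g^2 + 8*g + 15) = g/(g + 3)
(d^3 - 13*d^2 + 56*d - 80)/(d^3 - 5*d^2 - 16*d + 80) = (d - 4)/(d + 4)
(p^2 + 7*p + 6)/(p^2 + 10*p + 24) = (p + 1)/(p + 4)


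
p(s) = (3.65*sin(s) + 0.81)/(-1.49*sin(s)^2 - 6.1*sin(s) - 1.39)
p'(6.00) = -9.35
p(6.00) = -1.06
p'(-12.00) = 0.09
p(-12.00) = -0.54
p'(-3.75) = -0.09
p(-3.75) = -0.54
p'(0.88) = 0.06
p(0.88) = -0.52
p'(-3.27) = -0.05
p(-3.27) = -0.58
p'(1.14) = 0.04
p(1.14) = -0.51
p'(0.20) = 0.08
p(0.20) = -0.58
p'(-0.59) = 0.07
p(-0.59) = -0.79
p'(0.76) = 0.08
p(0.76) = -0.53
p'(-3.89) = -0.08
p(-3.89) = -0.53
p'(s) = (2.98*sin(s)*cos(s) + 6.1*cos(s))*(3.65*sin(s) + 0.81)/(-1.49*sin(s)^2 - 6.1*sin(s) - 1.39)^2 + 3.65*cos(s)/(-1.49*sin(s)^2 - 6.1*sin(s) - 1.39)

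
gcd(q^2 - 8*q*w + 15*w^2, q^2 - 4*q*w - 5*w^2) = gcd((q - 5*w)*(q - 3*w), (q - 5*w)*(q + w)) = q - 5*w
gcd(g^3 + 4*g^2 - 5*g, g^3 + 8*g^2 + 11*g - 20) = g^2 + 4*g - 5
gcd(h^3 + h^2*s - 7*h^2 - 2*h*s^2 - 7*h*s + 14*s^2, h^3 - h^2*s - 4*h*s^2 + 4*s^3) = -h^2 - h*s + 2*s^2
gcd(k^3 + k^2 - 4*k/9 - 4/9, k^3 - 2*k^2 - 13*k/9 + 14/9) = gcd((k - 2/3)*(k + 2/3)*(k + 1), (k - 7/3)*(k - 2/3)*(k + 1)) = k^2 + k/3 - 2/3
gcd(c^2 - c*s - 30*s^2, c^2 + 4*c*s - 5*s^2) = c + 5*s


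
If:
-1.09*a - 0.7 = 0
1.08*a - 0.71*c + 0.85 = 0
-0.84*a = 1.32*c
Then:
No Solution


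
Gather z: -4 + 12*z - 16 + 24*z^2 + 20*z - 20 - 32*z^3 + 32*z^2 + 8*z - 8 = -32*z^3 + 56*z^2 + 40*z - 48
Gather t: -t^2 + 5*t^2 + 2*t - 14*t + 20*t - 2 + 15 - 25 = 4*t^2 + 8*t - 12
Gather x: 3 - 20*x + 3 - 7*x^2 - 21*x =-7*x^2 - 41*x + 6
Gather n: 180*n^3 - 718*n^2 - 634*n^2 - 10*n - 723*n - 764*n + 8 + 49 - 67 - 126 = 180*n^3 - 1352*n^2 - 1497*n - 136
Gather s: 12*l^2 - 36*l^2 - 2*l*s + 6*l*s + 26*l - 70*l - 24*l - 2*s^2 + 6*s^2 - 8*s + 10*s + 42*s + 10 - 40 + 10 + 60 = -24*l^2 - 68*l + 4*s^2 + s*(4*l + 44) + 40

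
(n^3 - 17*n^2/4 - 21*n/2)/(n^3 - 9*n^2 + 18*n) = (n + 7/4)/(n - 3)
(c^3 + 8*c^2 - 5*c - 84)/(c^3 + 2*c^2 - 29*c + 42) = (c + 4)/(c - 2)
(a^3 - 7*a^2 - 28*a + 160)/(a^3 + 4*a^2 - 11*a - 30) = (a^2 - 12*a + 32)/(a^2 - a - 6)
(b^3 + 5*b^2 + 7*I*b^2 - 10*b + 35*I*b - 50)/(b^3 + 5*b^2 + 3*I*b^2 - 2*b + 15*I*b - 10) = (b + 5*I)/(b + I)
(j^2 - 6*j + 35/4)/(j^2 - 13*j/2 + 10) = (j - 7/2)/(j - 4)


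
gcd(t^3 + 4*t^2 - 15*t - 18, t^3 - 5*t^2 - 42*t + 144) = t^2 + 3*t - 18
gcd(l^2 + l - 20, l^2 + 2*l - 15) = l + 5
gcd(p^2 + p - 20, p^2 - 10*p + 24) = p - 4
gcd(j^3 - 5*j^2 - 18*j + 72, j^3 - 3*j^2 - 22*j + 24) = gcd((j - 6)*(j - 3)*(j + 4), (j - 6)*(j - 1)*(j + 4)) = j^2 - 2*j - 24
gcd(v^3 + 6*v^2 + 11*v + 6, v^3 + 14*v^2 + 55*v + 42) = v + 1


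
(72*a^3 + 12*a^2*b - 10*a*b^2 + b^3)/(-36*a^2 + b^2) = (-12*a^2 - 4*a*b + b^2)/(6*a + b)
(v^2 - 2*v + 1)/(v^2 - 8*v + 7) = (v - 1)/(v - 7)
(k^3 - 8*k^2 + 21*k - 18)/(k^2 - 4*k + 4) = (k^2 - 6*k + 9)/(k - 2)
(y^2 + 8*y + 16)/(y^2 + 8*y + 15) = (y^2 + 8*y + 16)/(y^2 + 8*y + 15)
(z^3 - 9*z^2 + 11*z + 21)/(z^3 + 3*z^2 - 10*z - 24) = (z^2 - 6*z - 7)/(z^2 + 6*z + 8)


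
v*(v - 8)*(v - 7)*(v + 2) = v^4 - 13*v^3 + 26*v^2 + 112*v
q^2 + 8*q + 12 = (q + 2)*(q + 6)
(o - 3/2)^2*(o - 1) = o^3 - 4*o^2 + 21*o/4 - 9/4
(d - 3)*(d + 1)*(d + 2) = d^3 - 7*d - 6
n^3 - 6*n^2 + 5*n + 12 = (n - 4)*(n - 3)*(n + 1)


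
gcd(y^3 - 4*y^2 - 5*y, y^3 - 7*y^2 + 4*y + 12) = y + 1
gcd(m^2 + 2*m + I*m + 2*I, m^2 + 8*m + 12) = m + 2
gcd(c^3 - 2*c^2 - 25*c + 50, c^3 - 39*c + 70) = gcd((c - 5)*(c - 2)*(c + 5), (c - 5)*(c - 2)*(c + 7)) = c^2 - 7*c + 10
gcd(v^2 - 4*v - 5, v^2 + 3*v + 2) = v + 1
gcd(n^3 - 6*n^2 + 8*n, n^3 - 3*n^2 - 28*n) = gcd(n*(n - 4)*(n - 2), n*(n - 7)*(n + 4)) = n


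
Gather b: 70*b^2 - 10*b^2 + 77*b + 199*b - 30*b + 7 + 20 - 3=60*b^2 + 246*b + 24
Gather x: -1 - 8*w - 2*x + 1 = -8*w - 2*x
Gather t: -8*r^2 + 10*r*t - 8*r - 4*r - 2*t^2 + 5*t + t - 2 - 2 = -8*r^2 - 12*r - 2*t^2 + t*(10*r + 6) - 4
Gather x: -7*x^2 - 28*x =-7*x^2 - 28*x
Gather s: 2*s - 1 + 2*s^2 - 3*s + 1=2*s^2 - s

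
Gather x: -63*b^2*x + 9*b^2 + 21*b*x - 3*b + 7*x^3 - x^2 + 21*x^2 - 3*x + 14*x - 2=9*b^2 - 3*b + 7*x^3 + 20*x^2 + x*(-63*b^2 + 21*b + 11) - 2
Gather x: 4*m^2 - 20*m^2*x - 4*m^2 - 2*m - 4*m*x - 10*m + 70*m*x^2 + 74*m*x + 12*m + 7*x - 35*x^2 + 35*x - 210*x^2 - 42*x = x^2*(70*m - 245) + x*(-20*m^2 + 70*m)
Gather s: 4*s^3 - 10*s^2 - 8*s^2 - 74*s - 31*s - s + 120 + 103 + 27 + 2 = 4*s^3 - 18*s^2 - 106*s + 252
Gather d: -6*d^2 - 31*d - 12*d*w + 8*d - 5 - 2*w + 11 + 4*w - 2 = -6*d^2 + d*(-12*w - 23) + 2*w + 4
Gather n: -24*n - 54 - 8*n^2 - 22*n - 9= -8*n^2 - 46*n - 63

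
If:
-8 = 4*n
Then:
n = -2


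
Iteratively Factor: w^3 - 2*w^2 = (w - 2)*(w^2) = w*(w - 2)*(w)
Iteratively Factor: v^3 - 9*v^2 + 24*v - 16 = (v - 1)*(v^2 - 8*v + 16) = (v - 4)*(v - 1)*(v - 4)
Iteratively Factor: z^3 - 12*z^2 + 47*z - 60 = (z - 5)*(z^2 - 7*z + 12) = (z - 5)*(z - 3)*(z - 4)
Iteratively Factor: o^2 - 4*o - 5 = (o - 5)*(o + 1)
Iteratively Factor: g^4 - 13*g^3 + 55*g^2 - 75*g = (g - 5)*(g^3 - 8*g^2 + 15*g) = (g - 5)*(g - 3)*(g^2 - 5*g) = (g - 5)^2*(g - 3)*(g)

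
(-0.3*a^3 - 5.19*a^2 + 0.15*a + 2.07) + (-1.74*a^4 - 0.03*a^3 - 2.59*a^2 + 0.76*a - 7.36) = -1.74*a^4 - 0.33*a^3 - 7.78*a^2 + 0.91*a - 5.29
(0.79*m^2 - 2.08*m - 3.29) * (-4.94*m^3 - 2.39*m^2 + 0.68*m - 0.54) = -3.9026*m^5 + 8.3871*m^4 + 21.761*m^3 + 6.0221*m^2 - 1.114*m + 1.7766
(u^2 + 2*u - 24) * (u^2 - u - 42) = u^4 + u^3 - 68*u^2 - 60*u + 1008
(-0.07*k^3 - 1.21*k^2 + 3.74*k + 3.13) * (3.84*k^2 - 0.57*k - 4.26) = -0.2688*k^5 - 4.6065*k^4 + 15.3495*k^3 + 15.042*k^2 - 17.7165*k - 13.3338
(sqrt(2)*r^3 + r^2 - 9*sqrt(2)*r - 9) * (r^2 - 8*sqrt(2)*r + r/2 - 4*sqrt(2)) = sqrt(2)*r^5 - 15*r^4 + sqrt(2)*r^4/2 - 17*sqrt(2)*r^3 - 15*r^3/2 - 17*sqrt(2)*r^2/2 + 135*r^2 + 135*r/2 + 72*sqrt(2)*r + 36*sqrt(2)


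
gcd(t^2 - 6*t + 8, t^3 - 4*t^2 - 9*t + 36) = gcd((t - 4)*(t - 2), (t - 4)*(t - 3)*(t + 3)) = t - 4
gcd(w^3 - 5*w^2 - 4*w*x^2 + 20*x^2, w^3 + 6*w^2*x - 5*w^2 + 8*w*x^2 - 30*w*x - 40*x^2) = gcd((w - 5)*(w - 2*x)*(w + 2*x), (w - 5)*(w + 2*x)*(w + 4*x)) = w^2 + 2*w*x - 5*w - 10*x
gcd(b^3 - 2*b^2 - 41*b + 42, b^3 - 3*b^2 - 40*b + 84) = b^2 - b - 42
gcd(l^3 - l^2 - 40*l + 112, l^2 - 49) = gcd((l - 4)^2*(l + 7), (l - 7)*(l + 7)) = l + 7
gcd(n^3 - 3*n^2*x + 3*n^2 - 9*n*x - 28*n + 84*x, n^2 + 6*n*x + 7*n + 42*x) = n + 7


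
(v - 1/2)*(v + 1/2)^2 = v^3 + v^2/2 - v/4 - 1/8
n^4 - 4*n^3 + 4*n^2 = n^2*(n - 2)^2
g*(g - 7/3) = g^2 - 7*g/3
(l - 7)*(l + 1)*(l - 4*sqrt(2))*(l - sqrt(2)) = l^4 - 5*sqrt(2)*l^3 - 6*l^3 + l^2 + 30*sqrt(2)*l^2 - 48*l + 35*sqrt(2)*l - 56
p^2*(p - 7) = p^3 - 7*p^2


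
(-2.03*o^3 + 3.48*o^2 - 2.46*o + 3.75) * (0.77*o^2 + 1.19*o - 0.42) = -1.5631*o^5 + 0.2639*o^4 + 3.0996*o^3 - 1.5015*o^2 + 5.4957*o - 1.575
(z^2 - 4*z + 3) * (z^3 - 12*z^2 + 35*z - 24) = z^5 - 16*z^4 + 86*z^3 - 200*z^2 + 201*z - 72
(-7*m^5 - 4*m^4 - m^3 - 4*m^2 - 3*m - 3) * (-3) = 21*m^5 + 12*m^4 + 3*m^3 + 12*m^2 + 9*m + 9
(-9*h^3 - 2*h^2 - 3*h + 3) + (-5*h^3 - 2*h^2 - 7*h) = -14*h^3 - 4*h^2 - 10*h + 3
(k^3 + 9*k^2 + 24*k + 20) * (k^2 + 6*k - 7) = k^5 + 15*k^4 + 71*k^3 + 101*k^2 - 48*k - 140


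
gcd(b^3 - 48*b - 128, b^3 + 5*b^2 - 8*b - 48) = b^2 + 8*b + 16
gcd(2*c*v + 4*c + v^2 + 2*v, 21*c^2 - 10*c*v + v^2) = 1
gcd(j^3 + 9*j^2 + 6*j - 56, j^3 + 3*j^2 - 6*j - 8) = j^2 + 2*j - 8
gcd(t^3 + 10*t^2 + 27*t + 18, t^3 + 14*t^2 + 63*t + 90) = t^2 + 9*t + 18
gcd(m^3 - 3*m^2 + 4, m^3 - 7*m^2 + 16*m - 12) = m^2 - 4*m + 4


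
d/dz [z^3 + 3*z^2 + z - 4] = 3*z^2 + 6*z + 1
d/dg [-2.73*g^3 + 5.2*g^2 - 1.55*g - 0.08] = -8.19*g^2 + 10.4*g - 1.55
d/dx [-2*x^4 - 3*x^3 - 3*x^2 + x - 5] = -8*x^3 - 9*x^2 - 6*x + 1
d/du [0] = 0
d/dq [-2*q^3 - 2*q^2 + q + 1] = -6*q^2 - 4*q + 1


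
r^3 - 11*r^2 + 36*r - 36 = (r - 6)*(r - 3)*(r - 2)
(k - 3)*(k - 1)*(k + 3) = k^3 - k^2 - 9*k + 9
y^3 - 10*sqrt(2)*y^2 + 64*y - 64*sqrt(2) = (y - 4*sqrt(2))^2*(y - 2*sqrt(2))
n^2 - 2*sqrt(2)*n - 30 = (n - 5*sqrt(2))*(n + 3*sqrt(2))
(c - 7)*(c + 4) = c^2 - 3*c - 28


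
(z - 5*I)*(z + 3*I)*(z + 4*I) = z^3 + 2*I*z^2 + 23*z + 60*I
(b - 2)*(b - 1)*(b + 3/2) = b^3 - 3*b^2/2 - 5*b/2 + 3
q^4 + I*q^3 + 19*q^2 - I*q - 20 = (q - 4*I)*(q + 5*I)*(-I*q - I)*(I*q - I)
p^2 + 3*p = p*(p + 3)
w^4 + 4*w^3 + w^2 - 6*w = w*(w - 1)*(w + 2)*(w + 3)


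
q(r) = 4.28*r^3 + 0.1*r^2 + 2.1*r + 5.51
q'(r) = 12.84*r^2 + 0.2*r + 2.1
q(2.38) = 68.77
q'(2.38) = 75.31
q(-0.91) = 0.46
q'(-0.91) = 12.55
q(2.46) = 75.00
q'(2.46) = 80.29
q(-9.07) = -3198.80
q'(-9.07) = 1056.57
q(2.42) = 71.84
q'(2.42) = 77.78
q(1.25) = 16.65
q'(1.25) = 22.41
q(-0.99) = -0.62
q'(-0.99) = 14.49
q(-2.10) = -38.10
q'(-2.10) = 58.30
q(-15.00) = -14448.49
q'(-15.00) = 2888.10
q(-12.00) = -7401.13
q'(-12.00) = 1848.66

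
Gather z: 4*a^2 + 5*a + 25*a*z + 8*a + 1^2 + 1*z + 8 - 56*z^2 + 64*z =4*a^2 + 13*a - 56*z^2 + z*(25*a + 65) + 9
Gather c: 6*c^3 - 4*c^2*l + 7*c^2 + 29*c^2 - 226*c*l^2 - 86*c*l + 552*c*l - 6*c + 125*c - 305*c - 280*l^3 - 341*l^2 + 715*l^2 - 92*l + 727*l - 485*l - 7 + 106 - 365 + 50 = 6*c^3 + c^2*(36 - 4*l) + c*(-226*l^2 + 466*l - 186) - 280*l^3 + 374*l^2 + 150*l - 216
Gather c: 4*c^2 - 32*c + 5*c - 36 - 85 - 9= 4*c^2 - 27*c - 130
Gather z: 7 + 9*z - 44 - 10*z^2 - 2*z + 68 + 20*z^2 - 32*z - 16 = 10*z^2 - 25*z + 15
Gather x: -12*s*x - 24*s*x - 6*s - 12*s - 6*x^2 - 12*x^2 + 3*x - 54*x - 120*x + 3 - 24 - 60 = -18*s - 18*x^2 + x*(-36*s - 171) - 81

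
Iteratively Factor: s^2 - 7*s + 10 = (s - 2)*(s - 5)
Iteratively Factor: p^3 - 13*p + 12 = (p + 4)*(p^2 - 4*p + 3) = (p - 3)*(p + 4)*(p - 1)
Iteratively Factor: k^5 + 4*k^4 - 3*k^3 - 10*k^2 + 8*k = (k + 2)*(k^4 + 2*k^3 - 7*k^2 + 4*k) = k*(k + 2)*(k^3 + 2*k^2 - 7*k + 4) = k*(k - 1)*(k + 2)*(k^2 + 3*k - 4) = k*(k - 1)^2*(k + 2)*(k + 4)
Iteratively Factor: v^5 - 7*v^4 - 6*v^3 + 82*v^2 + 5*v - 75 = (v + 3)*(v^4 - 10*v^3 + 24*v^2 + 10*v - 25) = (v - 5)*(v + 3)*(v^3 - 5*v^2 - v + 5) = (v - 5)*(v - 1)*(v + 3)*(v^2 - 4*v - 5) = (v - 5)*(v - 1)*(v + 1)*(v + 3)*(v - 5)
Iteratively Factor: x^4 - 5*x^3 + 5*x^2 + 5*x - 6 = (x - 3)*(x^3 - 2*x^2 - x + 2) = (x - 3)*(x + 1)*(x^2 - 3*x + 2) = (x - 3)*(x - 1)*(x + 1)*(x - 2)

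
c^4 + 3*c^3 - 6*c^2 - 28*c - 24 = (c - 3)*(c + 2)^3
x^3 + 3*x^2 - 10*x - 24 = (x - 3)*(x + 2)*(x + 4)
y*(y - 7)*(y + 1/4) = y^3 - 27*y^2/4 - 7*y/4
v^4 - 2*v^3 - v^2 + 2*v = v*(v - 2)*(v - 1)*(v + 1)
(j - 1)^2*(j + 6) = j^3 + 4*j^2 - 11*j + 6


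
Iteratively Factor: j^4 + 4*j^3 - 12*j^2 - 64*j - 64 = (j + 4)*(j^3 - 12*j - 16) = (j + 2)*(j + 4)*(j^2 - 2*j - 8) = (j - 4)*(j + 2)*(j + 4)*(j + 2)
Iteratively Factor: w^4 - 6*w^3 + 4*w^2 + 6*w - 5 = (w - 5)*(w^3 - w^2 - w + 1) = (w - 5)*(w + 1)*(w^2 - 2*w + 1) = (w - 5)*(w - 1)*(w + 1)*(w - 1)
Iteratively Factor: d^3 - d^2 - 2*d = (d)*(d^2 - d - 2) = d*(d - 2)*(d + 1)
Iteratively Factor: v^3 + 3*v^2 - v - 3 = (v + 3)*(v^2 - 1) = (v - 1)*(v + 3)*(v + 1)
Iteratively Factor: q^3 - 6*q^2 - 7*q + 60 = (q + 3)*(q^2 - 9*q + 20) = (q - 5)*(q + 3)*(q - 4)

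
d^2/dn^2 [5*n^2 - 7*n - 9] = 10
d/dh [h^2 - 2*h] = 2*h - 2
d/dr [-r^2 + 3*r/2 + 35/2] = 3/2 - 2*r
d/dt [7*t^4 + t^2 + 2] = 28*t^3 + 2*t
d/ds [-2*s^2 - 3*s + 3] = -4*s - 3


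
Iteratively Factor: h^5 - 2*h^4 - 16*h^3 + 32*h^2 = (h - 4)*(h^4 + 2*h^3 - 8*h^2) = h*(h - 4)*(h^3 + 2*h^2 - 8*h) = h*(h - 4)*(h - 2)*(h^2 + 4*h) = h^2*(h - 4)*(h - 2)*(h + 4)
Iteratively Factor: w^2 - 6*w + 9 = (w - 3)*(w - 3)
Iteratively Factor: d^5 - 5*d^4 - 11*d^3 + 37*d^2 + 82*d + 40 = (d + 2)*(d^4 - 7*d^3 + 3*d^2 + 31*d + 20) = (d - 4)*(d + 2)*(d^3 - 3*d^2 - 9*d - 5) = (d - 4)*(d + 1)*(d + 2)*(d^2 - 4*d - 5) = (d - 4)*(d + 1)^2*(d + 2)*(d - 5)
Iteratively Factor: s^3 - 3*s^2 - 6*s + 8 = (s - 1)*(s^2 - 2*s - 8) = (s - 4)*(s - 1)*(s + 2)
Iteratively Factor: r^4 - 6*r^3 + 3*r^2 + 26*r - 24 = (r - 4)*(r^3 - 2*r^2 - 5*r + 6) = (r - 4)*(r - 3)*(r^2 + r - 2) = (r - 4)*(r - 3)*(r + 2)*(r - 1)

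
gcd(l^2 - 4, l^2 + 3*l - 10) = l - 2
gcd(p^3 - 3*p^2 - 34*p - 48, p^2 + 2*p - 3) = p + 3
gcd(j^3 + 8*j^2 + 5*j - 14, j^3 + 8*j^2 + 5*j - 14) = j^3 + 8*j^2 + 5*j - 14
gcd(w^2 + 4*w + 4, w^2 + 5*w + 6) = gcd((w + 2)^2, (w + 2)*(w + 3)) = w + 2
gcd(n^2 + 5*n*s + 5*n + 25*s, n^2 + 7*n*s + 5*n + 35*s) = n + 5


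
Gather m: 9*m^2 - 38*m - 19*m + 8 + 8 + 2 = 9*m^2 - 57*m + 18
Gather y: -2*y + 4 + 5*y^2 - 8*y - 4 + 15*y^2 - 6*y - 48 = 20*y^2 - 16*y - 48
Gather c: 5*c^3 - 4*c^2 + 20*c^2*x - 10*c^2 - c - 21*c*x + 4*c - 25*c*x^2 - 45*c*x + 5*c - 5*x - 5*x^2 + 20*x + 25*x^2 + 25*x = 5*c^3 + c^2*(20*x - 14) + c*(-25*x^2 - 66*x + 8) + 20*x^2 + 40*x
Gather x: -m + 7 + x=-m + x + 7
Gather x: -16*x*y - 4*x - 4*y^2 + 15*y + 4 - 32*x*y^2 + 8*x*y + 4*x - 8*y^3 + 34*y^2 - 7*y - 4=x*(-32*y^2 - 8*y) - 8*y^3 + 30*y^2 + 8*y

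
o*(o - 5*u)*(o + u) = o^3 - 4*o^2*u - 5*o*u^2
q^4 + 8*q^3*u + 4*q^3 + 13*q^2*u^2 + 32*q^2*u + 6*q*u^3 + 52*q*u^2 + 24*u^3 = (q + 4)*(q + u)^2*(q + 6*u)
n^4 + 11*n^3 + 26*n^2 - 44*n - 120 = (n - 2)*(n + 2)*(n + 5)*(n + 6)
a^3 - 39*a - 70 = (a - 7)*(a + 2)*(a + 5)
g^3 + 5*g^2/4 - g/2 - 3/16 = (g - 1/2)*(g + 1/4)*(g + 3/2)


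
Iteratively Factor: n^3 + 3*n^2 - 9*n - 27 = (n - 3)*(n^2 + 6*n + 9) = (n - 3)*(n + 3)*(n + 3)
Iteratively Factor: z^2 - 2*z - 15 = (z + 3)*(z - 5)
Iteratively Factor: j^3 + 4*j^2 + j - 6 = (j + 2)*(j^2 + 2*j - 3) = (j + 2)*(j + 3)*(j - 1)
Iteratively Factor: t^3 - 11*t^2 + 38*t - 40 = (t - 5)*(t^2 - 6*t + 8) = (t - 5)*(t - 4)*(t - 2)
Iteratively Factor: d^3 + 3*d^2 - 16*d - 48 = (d - 4)*(d^2 + 7*d + 12) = (d - 4)*(d + 4)*(d + 3)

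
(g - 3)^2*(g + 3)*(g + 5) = g^4 + 2*g^3 - 24*g^2 - 18*g + 135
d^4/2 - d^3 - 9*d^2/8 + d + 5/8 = (d/2 + 1/2)*(d - 5/2)*(d - 1)*(d + 1/2)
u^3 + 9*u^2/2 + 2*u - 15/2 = (u - 1)*(u + 5/2)*(u + 3)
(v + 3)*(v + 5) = v^2 + 8*v + 15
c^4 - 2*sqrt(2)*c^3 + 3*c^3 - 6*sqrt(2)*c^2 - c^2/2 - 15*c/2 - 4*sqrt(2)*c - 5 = (c + 1)*(c + 2)*(c - 5*sqrt(2)/2)*(c + sqrt(2)/2)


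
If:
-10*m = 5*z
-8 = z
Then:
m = 4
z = -8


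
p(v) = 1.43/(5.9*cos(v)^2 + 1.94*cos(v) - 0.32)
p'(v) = 1.43*(11.8*sin(v)*cos(v) + 1.94*sin(v))/(5.9*cos(v)^2 + 1.94*cos(v) - 0.32)^2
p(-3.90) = 1.04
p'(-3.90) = -3.42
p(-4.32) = -7.18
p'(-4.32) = -85.73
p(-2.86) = 0.44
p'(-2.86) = 0.35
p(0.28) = 0.20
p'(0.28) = 0.11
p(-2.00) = -13.55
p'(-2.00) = 346.55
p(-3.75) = 0.69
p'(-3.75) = -1.49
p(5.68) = 0.27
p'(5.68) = -0.34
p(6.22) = 0.19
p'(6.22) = -0.02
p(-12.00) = 0.26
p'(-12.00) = 0.30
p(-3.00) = 0.40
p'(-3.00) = 0.16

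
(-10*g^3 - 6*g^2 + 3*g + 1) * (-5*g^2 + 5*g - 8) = 50*g^5 - 20*g^4 + 35*g^3 + 58*g^2 - 19*g - 8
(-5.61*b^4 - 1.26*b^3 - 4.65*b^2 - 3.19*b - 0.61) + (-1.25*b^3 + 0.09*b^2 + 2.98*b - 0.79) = -5.61*b^4 - 2.51*b^3 - 4.56*b^2 - 0.21*b - 1.4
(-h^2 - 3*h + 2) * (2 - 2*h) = 2*h^3 + 4*h^2 - 10*h + 4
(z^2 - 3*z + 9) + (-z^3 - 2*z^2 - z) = -z^3 - z^2 - 4*z + 9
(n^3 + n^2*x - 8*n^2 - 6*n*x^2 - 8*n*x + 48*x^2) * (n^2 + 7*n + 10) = n^5 + n^4*x - n^4 - 6*n^3*x^2 - n^3*x - 46*n^3 + 6*n^2*x^2 - 46*n^2*x - 80*n^2 + 276*n*x^2 - 80*n*x + 480*x^2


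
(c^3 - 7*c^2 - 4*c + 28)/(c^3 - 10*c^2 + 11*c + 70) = (c - 2)/(c - 5)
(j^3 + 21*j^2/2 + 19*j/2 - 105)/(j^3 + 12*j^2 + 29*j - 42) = (j - 5/2)/(j - 1)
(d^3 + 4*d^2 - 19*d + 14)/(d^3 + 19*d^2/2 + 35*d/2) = 2*(d^2 - 3*d + 2)/(d*(2*d + 5))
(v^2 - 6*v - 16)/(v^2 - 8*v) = (v + 2)/v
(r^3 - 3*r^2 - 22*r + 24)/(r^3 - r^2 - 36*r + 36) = (r + 4)/(r + 6)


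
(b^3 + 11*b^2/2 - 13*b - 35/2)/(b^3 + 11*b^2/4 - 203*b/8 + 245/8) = 4*(b + 1)/(4*b - 7)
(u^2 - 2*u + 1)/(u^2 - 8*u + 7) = (u - 1)/(u - 7)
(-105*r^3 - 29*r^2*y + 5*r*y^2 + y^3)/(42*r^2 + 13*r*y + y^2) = (-15*r^2 - 2*r*y + y^2)/(6*r + y)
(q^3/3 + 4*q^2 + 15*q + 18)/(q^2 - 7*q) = (q^3 + 12*q^2 + 45*q + 54)/(3*q*(q - 7))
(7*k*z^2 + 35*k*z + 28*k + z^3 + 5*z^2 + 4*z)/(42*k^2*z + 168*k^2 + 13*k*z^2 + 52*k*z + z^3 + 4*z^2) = (z + 1)/(6*k + z)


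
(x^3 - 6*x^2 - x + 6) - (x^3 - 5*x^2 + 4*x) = -x^2 - 5*x + 6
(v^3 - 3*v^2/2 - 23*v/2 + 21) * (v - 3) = v^4 - 9*v^3/2 - 7*v^2 + 111*v/2 - 63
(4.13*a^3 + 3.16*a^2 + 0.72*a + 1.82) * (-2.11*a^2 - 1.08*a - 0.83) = -8.7143*a^5 - 11.128*a^4 - 8.3599*a^3 - 7.2406*a^2 - 2.5632*a - 1.5106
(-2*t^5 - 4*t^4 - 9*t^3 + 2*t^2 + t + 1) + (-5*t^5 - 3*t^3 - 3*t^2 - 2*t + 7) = -7*t^5 - 4*t^4 - 12*t^3 - t^2 - t + 8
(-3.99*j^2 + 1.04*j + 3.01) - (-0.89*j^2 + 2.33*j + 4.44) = -3.1*j^2 - 1.29*j - 1.43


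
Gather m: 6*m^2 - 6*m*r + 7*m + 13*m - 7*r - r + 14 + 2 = 6*m^2 + m*(20 - 6*r) - 8*r + 16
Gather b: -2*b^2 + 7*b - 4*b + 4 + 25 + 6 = -2*b^2 + 3*b + 35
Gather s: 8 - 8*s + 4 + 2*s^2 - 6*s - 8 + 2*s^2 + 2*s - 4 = 4*s^2 - 12*s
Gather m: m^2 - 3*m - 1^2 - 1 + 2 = m^2 - 3*m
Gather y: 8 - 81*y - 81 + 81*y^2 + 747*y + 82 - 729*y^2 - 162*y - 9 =-648*y^2 + 504*y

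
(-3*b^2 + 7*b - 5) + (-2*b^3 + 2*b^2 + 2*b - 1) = -2*b^3 - b^2 + 9*b - 6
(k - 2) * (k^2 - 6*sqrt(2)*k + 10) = k^3 - 6*sqrt(2)*k^2 - 2*k^2 + 10*k + 12*sqrt(2)*k - 20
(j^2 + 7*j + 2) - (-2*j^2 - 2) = 3*j^2 + 7*j + 4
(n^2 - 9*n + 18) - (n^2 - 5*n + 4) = 14 - 4*n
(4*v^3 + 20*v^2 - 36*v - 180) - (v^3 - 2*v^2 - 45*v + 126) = 3*v^3 + 22*v^2 + 9*v - 306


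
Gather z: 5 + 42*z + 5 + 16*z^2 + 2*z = 16*z^2 + 44*z + 10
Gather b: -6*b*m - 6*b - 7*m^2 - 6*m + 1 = b*(-6*m - 6) - 7*m^2 - 6*m + 1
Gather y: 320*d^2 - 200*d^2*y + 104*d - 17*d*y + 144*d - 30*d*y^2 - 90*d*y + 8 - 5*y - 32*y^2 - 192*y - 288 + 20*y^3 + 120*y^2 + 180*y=320*d^2 + 248*d + 20*y^3 + y^2*(88 - 30*d) + y*(-200*d^2 - 107*d - 17) - 280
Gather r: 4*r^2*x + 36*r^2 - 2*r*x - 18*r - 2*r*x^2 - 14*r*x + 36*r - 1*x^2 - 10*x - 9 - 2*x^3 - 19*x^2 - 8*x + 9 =r^2*(4*x + 36) + r*(-2*x^2 - 16*x + 18) - 2*x^3 - 20*x^2 - 18*x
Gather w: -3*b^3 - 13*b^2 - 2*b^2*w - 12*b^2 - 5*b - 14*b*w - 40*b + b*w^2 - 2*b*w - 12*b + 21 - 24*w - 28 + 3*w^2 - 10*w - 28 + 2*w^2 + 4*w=-3*b^3 - 25*b^2 - 57*b + w^2*(b + 5) + w*(-2*b^2 - 16*b - 30) - 35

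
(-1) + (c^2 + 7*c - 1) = c^2 + 7*c - 2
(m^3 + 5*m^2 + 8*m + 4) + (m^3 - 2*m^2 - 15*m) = 2*m^3 + 3*m^2 - 7*m + 4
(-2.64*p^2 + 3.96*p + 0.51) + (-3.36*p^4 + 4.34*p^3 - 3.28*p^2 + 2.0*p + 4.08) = -3.36*p^4 + 4.34*p^3 - 5.92*p^2 + 5.96*p + 4.59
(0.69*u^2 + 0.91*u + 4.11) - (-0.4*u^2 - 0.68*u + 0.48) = 1.09*u^2 + 1.59*u + 3.63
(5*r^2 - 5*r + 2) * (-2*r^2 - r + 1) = -10*r^4 + 5*r^3 + 6*r^2 - 7*r + 2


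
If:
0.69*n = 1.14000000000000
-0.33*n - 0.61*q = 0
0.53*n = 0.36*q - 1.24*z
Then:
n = 1.65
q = -0.89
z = -0.97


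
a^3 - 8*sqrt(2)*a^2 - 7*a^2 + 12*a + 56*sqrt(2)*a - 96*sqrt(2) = (a - 4)*(a - 3)*(a - 8*sqrt(2))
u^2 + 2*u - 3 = (u - 1)*(u + 3)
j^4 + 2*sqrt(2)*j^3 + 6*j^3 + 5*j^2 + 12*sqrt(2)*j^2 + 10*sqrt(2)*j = j*(j + 1)*(j + 5)*(j + 2*sqrt(2))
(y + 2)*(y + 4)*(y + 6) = y^3 + 12*y^2 + 44*y + 48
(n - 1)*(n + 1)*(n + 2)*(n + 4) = n^4 + 6*n^3 + 7*n^2 - 6*n - 8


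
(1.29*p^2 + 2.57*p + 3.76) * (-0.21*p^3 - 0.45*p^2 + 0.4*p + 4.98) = -0.2709*p^5 - 1.1202*p^4 - 1.4301*p^3 + 5.7602*p^2 + 14.3026*p + 18.7248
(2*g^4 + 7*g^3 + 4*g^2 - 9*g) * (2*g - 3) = 4*g^5 + 8*g^4 - 13*g^3 - 30*g^2 + 27*g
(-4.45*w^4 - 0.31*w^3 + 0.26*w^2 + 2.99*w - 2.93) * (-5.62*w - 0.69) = 25.009*w^5 + 4.8127*w^4 - 1.2473*w^3 - 16.9832*w^2 + 14.4035*w + 2.0217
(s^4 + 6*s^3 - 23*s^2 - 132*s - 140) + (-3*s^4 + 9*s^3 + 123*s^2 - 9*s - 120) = -2*s^4 + 15*s^3 + 100*s^2 - 141*s - 260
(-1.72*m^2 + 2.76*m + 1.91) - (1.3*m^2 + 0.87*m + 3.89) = -3.02*m^2 + 1.89*m - 1.98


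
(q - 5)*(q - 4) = q^2 - 9*q + 20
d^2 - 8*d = d*(d - 8)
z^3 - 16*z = z*(z - 4)*(z + 4)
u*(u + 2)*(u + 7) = u^3 + 9*u^2 + 14*u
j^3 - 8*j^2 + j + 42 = (j - 7)*(j - 3)*(j + 2)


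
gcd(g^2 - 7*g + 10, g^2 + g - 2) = 1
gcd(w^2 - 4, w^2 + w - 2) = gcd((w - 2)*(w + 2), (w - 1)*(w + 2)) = w + 2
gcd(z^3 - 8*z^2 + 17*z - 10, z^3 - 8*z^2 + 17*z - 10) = z^3 - 8*z^2 + 17*z - 10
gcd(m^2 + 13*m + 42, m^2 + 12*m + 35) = m + 7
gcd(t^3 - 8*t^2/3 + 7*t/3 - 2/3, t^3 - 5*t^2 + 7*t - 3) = t^2 - 2*t + 1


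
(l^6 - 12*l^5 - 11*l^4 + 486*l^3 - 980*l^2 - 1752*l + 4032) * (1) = l^6 - 12*l^5 - 11*l^4 + 486*l^3 - 980*l^2 - 1752*l + 4032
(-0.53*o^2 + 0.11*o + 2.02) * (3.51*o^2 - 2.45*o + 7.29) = -1.8603*o^4 + 1.6846*o^3 + 2.957*o^2 - 4.1471*o + 14.7258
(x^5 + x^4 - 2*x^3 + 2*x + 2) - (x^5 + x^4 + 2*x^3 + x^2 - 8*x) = -4*x^3 - x^2 + 10*x + 2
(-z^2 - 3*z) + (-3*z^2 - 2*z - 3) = -4*z^2 - 5*z - 3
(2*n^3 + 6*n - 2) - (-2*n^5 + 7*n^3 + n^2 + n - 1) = 2*n^5 - 5*n^3 - n^2 + 5*n - 1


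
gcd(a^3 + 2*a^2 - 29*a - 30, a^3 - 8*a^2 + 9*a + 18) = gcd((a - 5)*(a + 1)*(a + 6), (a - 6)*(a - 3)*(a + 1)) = a + 1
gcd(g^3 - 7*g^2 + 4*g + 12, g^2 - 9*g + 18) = g - 6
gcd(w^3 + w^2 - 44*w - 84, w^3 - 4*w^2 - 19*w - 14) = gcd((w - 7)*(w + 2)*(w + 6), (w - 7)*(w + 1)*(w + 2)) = w^2 - 5*w - 14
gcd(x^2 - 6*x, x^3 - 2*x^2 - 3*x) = x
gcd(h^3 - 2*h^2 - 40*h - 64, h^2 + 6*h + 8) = h^2 + 6*h + 8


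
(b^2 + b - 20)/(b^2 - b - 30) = (b - 4)/(b - 6)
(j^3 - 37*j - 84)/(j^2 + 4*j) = j - 4 - 21/j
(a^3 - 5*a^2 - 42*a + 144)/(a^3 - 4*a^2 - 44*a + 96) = (a - 3)/(a - 2)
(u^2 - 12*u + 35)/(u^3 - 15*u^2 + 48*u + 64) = (u^2 - 12*u + 35)/(u^3 - 15*u^2 + 48*u + 64)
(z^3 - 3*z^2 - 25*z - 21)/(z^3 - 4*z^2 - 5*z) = (z^2 - 4*z - 21)/(z*(z - 5))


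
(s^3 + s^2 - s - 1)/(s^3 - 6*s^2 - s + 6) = (s + 1)/(s - 6)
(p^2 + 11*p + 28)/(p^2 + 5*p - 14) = (p + 4)/(p - 2)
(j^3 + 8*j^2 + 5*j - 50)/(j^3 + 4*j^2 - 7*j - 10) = (j + 5)/(j + 1)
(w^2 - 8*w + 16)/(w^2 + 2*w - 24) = (w - 4)/(w + 6)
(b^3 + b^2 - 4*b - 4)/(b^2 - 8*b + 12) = (b^2 + 3*b + 2)/(b - 6)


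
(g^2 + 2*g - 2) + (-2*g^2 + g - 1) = -g^2 + 3*g - 3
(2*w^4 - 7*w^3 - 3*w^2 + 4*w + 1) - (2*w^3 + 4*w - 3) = 2*w^4 - 9*w^3 - 3*w^2 + 4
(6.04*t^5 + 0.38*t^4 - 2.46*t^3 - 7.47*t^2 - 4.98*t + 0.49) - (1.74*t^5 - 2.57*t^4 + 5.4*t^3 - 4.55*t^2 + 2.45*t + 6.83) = 4.3*t^5 + 2.95*t^4 - 7.86*t^3 - 2.92*t^2 - 7.43*t - 6.34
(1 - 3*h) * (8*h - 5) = -24*h^2 + 23*h - 5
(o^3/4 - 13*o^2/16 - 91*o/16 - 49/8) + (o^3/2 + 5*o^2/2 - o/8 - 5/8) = 3*o^3/4 + 27*o^2/16 - 93*o/16 - 27/4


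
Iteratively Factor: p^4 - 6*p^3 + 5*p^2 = (p)*(p^3 - 6*p^2 + 5*p) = p*(p - 5)*(p^2 - p) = p*(p - 5)*(p - 1)*(p)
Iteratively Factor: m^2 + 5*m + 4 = (m + 1)*(m + 4)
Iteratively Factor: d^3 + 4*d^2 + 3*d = (d)*(d^2 + 4*d + 3) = d*(d + 3)*(d + 1)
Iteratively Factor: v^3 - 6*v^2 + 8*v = (v - 4)*(v^2 - 2*v) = (v - 4)*(v - 2)*(v)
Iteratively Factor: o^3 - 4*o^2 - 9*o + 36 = (o + 3)*(o^2 - 7*o + 12) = (o - 4)*(o + 3)*(o - 3)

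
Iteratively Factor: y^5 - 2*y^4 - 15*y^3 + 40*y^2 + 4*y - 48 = (y - 2)*(y^4 - 15*y^2 + 10*y + 24) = (y - 3)*(y - 2)*(y^3 + 3*y^2 - 6*y - 8) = (y - 3)*(y - 2)*(y + 1)*(y^2 + 2*y - 8) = (y - 3)*(y - 2)^2*(y + 1)*(y + 4)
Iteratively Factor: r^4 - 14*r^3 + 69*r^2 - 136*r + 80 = (r - 1)*(r^3 - 13*r^2 + 56*r - 80) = (r - 4)*(r - 1)*(r^2 - 9*r + 20) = (r - 5)*(r - 4)*(r - 1)*(r - 4)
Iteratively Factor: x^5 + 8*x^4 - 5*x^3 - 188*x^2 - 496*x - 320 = (x + 4)*(x^4 + 4*x^3 - 21*x^2 - 104*x - 80) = (x + 4)^2*(x^3 - 21*x - 20) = (x + 4)^3*(x^2 - 4*x - 5) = (x - 5)*(x + 4)^3*(x + 1)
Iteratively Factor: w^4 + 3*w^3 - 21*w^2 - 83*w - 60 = (w + 1)*(w^3 + 2*w^2 - 23*w - 60) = (w + 1)*(w + 3)*(w^2 - w - 20) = (w + 1)*(w + 3)*(w + 4)*(w - 5)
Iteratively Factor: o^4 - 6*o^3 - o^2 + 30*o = (o + 2)*(o^3 - 8*o^2 + 15*o) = o*(o + 2)*(o^2 - 8*o + 15) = o*(o - 3)*(o + 2)*(o - 5)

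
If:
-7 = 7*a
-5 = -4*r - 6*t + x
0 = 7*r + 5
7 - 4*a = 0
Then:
No Solution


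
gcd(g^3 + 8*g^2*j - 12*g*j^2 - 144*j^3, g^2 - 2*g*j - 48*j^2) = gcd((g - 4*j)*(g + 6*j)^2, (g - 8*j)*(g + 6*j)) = g + 6*j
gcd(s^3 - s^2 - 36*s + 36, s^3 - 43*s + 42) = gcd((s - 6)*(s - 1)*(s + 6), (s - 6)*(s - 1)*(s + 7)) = s^2 - 7*s + 6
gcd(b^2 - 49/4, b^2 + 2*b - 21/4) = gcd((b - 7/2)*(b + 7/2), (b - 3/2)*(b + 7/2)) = b + 7/2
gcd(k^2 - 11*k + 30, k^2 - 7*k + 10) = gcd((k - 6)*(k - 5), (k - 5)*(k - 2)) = k - 5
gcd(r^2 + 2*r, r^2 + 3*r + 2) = r + 2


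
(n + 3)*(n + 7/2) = n^2 + 13*n/2 + 21/2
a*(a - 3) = a^2 - 3*a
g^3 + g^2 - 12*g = g*(g - 3)*(g + 4)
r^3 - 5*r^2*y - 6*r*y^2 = r*(r - 6*y)*(r + y)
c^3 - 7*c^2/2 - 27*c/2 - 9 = (c - 6)*(c + 1)*(c + 3/2)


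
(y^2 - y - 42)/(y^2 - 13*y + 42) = (y + 6)/(y - 6)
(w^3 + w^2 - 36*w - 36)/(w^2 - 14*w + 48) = (w^2 + 7*w + 6)/(w - 8)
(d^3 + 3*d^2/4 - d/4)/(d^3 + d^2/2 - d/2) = (4*d - 1)/(2*(2*d - 1))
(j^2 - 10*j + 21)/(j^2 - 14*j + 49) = (j - 3)/(j - 7)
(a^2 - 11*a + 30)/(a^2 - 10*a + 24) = (a - 5)/(a - 4)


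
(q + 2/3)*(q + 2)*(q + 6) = q^3 + 26*q^2/3 + 52*q/3 + 8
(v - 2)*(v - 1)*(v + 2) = v^3 - v^2 - 4*v + 4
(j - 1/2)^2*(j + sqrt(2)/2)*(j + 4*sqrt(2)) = j^4 - j^3 + 9*sqrt(2)*j^3/2 - 9*sqrt(2)*j^2/2 + 17*j^2/4 - 4*j + 9*sqrt(2)*j/8 + 1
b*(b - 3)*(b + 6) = b^3 + 3*b^2 - 18*b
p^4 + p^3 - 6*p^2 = p^2*(p - 2)*(p + 3)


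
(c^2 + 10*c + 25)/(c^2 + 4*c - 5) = (c + 5)/(c - 1)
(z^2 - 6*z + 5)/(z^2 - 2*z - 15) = (z - 1)/(z + 3)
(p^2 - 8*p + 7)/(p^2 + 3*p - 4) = (p - 7)/(p + 4)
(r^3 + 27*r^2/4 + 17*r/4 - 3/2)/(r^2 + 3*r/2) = (4*r^3 + 27*r^2 + 17*r - 6)/(2*r*(2*r + 3))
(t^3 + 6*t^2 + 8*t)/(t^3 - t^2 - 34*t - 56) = t/(t - 7)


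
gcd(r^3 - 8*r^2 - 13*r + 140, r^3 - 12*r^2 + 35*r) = r^2 - 12*r + 35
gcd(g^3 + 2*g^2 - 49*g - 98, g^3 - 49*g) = g^2 - 49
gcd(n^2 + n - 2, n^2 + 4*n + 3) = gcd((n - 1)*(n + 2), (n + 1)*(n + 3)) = 1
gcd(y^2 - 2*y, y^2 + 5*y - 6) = 1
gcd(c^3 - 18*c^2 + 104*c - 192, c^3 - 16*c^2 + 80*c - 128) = c^2 - 12*c + 32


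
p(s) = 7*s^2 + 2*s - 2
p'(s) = 14*s + 2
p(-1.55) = 11.72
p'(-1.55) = -19.70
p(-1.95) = 20.72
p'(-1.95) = -25.30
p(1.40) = 14.52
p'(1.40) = 21.60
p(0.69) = 2.71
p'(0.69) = 11.66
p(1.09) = 8.50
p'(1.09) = 17.26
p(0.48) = 0.57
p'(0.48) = 8.72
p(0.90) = 5.47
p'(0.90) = 14.60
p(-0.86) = 1.46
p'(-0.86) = -10.04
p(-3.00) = 55.00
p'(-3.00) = -40.00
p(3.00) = 67.00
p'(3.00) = 44.00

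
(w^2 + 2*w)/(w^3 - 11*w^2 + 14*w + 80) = w/(w^2 - 13*w + 40)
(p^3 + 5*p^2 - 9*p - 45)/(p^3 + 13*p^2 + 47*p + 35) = (p^2 - 9)/(p^2 + 8*p + 7)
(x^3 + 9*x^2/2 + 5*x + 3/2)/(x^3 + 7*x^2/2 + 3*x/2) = (x + 1)/x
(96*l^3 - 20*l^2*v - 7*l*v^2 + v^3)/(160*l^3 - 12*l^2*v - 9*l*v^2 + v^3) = (-3*l + v)/(-5*l + v)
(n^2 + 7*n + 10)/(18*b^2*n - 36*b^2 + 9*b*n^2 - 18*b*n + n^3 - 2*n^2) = (n^2 + 7*n + 10)/(18*b^2*n - 36*b^2 + 9*b*n^2 - 18*b*n + n^3 - 2*n^2)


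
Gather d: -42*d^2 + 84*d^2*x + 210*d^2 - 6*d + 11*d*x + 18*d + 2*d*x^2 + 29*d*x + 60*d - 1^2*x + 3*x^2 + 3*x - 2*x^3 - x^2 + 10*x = d^2*(84*x + 168) + d*(2*x^2 + 40*x + 72) - 2*x^3 + 2*x^2 + 12*x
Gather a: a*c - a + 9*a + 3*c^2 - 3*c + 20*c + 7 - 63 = a*(c + 8) + 3*c^2 + 17*c - 56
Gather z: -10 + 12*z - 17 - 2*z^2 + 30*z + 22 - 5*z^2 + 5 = -7*z^2 + 42*z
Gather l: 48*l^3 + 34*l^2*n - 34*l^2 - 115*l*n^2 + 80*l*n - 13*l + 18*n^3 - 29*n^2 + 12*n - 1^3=48*l^3 + l^2*(34*n - 34) + l*(-115*n^2 + 80*n - 13) + 18*n^3 - 29*n^2 + 12*n - 1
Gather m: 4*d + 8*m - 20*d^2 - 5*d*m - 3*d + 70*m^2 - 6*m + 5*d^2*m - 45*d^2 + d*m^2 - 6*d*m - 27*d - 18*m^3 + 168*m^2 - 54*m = -65*d^2 - 26*d - 18*m^3 + m^2*(d + 238) + m*(5*d^2 - 11*d - 52)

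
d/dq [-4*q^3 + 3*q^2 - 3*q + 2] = -12*q^2 + 6*q - 3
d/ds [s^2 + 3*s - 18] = 2*s + 3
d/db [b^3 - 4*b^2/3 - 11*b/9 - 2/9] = 3*b^2 - 8*b/3 - 11/9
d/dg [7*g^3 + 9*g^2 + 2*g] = 21*g^2 + 18*g + 2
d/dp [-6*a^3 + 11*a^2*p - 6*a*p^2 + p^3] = 11*a^2 - 12*a*p + 3*p^2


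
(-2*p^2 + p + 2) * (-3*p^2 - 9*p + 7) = 6*p^4 + 15*p^3 - 29*p^2 - 11*p + 14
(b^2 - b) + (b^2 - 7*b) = 2*b^2 - 8*b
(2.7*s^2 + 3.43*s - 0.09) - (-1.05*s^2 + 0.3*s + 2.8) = 3.75*s^2 + 3.13*s - 2.89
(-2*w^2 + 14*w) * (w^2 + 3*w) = -2*w^4 + 8*w^3 + 42*w^2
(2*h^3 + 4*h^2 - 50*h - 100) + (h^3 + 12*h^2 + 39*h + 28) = 3*h^3 + 16*h^2 - 11*h - 72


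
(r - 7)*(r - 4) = r^2 - 11*r + 28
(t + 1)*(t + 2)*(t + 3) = t^3 + 6*t^2 + 11*t + 6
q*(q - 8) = q^2 - 8*q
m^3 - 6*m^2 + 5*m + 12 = (m - 4)*(m - 3)*(m + 1)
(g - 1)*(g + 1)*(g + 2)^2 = g^4 + 4*g^3 + 3*g^2 - 4*g - 4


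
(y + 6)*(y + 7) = y^2 + 13*y + 42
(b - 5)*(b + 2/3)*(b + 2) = b^3 - 7*b^2/3 - 12*b - 20/3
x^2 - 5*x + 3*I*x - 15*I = (x - 5)*(x + 3*I)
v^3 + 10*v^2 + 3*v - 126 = (v - 3)*(v + 6)*(v + 7)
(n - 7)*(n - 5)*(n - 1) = n^3 - 13*n^2 + 47*n - 35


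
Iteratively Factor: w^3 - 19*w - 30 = (w + 3)*(w^2 - 3*w - 10) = (w - 5)*(w + 3)*(w + 2)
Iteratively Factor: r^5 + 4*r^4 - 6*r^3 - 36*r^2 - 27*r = (r)*(r^4 + 4*r^3 - 6*r^2 - 36*r - 27) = r*(r - 3)*(r^3 + 7*r^2 + 15*r + 9) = r*(r - 3)*(r + 3)*(r^2 + 4*r + 3) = r*(r - 3)*(r + 1)*(r + 3)*(r + 3)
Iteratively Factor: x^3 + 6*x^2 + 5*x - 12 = (x - 1)*(x^2 + 7*x + 12) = (x - 1)*(x + 3)*(x + 4)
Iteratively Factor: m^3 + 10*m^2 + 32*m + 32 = (m + 2)*(m^2 + 8*m + 16) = (m + 2)*(m + 4)*(m + 4)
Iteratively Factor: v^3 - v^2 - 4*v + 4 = (v - 1)*(v^2 - 4) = (v - 2)*(v - 1)*(v + 2)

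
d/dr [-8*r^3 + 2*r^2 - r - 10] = -24*r^2 + 4*r - 1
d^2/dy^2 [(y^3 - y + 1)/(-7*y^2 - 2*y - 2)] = 2*(59*y^3 - 159*y^2 - 96*y + 6)/(343*y^6 + 294*y^5 + 378*y^4 + 176*y^3 + 108*y^2 + 24*y + 8)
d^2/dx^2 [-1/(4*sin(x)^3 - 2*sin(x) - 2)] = (-36*sin(x)^6 + 52*sin(x)^4 - 18*sin(x)^3 - 13*sin(x)^2 + 13*sin(x) + 2)/(2*(-2*sin(x)^3 + sin(x) + 1)^3)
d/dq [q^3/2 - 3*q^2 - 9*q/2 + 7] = 3*q^2/2 - 6*q - 9/2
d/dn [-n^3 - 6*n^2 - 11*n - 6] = -3*n^2 - 12*n - 11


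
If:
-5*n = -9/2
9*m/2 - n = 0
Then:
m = 1/5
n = 9/10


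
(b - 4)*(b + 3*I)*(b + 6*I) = b^3 - 4*b^2 + 9*I*b^2 - 18*b - 36*I*b + 72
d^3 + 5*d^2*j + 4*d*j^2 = d*(d + j)*(d + 4*j)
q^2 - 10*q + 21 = (q - 7)*(q - 3)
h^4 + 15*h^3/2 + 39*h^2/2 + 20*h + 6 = (h + 1/2)*(h + 2)^2*(h + 3)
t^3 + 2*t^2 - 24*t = t*(t - 4)*(t + 6)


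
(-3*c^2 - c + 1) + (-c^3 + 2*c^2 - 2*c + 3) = -c^3 - c^2 - 3*c + 4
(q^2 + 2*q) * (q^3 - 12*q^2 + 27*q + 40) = q^5 - 10*q^4 + 3*q^3 + 94*q^2 + 80*q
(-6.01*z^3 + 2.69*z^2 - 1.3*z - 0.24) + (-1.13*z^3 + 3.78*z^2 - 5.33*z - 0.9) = -7.14*z^3 + 6.47*z^2 - 6.63*z - 1.14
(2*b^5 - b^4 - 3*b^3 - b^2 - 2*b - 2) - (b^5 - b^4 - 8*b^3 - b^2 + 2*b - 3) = b^5 + 5*b^3 - 4*b + 1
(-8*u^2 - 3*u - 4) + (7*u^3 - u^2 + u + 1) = 7*u^3 - 9*u^2 - 2*u - 3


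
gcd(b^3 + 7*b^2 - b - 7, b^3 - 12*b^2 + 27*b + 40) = b + 1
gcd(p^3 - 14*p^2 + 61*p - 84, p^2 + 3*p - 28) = p - 4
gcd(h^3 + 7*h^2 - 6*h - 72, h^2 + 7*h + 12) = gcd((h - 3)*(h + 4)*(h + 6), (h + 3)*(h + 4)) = h + 4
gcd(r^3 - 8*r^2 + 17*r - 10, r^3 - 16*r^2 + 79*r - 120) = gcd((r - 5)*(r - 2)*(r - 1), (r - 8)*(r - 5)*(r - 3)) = r - 5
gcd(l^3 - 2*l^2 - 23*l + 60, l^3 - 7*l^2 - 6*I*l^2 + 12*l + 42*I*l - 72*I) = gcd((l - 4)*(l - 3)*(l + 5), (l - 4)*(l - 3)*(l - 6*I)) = l^2 - 7*l + 12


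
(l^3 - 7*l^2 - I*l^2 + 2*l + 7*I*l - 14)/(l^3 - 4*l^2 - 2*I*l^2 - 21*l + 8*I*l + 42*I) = (l + I)/(l + 3)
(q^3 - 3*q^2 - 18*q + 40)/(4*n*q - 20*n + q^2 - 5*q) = (q^2 + 2*q - 8)/(4*n + q)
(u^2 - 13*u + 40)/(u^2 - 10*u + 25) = (u - 8)/(u - 5)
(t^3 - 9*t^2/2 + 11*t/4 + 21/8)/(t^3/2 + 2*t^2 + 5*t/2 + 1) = (8*t^3 - 36*t^2 + 22*t + 21)/(4*(t^3 + 4*t^2 + 5*t + 2))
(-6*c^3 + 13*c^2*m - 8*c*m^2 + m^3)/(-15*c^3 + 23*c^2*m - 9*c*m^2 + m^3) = (6*c^2 - 7*c*m + m^2)/(15*c^2 - 8*c*m + m^2)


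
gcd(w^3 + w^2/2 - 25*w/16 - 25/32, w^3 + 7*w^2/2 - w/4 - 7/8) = w + 1/2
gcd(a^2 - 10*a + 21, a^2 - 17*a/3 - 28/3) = a - 7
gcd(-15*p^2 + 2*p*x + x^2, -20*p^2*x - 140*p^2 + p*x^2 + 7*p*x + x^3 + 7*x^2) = 5*p + x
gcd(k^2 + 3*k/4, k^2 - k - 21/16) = k + 3/4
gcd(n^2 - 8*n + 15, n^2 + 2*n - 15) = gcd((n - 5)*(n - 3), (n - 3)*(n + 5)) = n - 3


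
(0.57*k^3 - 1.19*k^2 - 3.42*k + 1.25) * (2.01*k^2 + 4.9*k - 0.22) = 1.1457*k^5 + 0.4011*k^4 - 12.8306*k^3 - 13.9837*k^2 + 6.8774*k - 0.275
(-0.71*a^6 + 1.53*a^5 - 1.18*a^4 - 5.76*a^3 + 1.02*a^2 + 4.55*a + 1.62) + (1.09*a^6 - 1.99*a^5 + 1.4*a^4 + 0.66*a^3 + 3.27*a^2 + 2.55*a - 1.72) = 0.38*a^6 - 0.46*a^5 + 0.22*a^4 - 5.1*a^3 + 4.29*a^2 + 7.1*a - 0.0999999999999999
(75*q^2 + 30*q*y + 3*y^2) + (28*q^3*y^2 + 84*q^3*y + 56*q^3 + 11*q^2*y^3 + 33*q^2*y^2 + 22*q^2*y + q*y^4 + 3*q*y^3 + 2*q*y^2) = 28*q^3*y^2 + 84*q^3*y + 56*q^3 + 11*q^2*y^3 + 33*q^2*y^2 + 22*q^2*y + 75*q^2 + q*y^4 + 3*q*y^3 + 2*q*y^2 + 30*q*y + 3*y^2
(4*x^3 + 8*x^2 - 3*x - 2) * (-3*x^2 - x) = -12*x^5 - 28*x^4 + x^3 + 9*x^2 + 2*x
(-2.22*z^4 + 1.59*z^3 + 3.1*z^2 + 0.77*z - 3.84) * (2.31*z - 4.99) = -5.1282*z^5 + 14.7507*z^4 - 0.7731*z^3 - 13.6903*z^2 - 12.7127*z + 19.1616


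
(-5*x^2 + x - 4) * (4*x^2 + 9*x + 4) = -20*x^4 - 41*x^3 - 27*x^2 - 32*x - 16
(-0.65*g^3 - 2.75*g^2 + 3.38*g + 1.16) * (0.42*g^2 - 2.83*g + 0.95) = -0.273*g^5 + 0.6845*g^4 + 8.5846*g^3 - 11.6907*g^2 - 0.0718000000000001*g + 1.102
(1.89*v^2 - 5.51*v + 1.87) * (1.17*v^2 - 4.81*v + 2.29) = 2.2113*v^4 - 15.5376*v^3 + 33.0191*v^2 - 21.6126*v + 4.2823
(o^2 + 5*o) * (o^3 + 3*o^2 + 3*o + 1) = o^5 + 8*o^4 + 18*o^3 + 16*o^2 + 5*o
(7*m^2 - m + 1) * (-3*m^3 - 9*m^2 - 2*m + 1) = -21*m^5 - 60*m^4 - 8*m^3 - 3*m + 1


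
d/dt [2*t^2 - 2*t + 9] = 4*t - 2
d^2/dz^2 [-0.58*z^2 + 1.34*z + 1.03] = -1.16000000000000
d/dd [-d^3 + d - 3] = 1 - 3*d^2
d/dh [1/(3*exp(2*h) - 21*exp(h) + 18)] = (7 - 2*exp(h))*exp(h)/(3*(exp(2*h) - 7*exp(h) + 6)^2)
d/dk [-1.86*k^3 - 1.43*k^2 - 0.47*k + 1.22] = -5.58*k^2 - 2.86*k - 0.47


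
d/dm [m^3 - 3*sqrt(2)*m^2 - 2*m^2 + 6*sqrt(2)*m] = 3*m^2 - 6*sqrt(2)*m - 4*m + 6*sqrt(2)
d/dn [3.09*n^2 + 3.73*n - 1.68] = 6.18*n + 3.73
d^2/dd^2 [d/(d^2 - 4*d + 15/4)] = 32*(16*d*(d - 2)^2 + (4 - 3*d)*(4*d^2 - 16*d + 15))/(4*d^2 - 16*d + 15)^3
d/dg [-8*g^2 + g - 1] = 1 - 16*g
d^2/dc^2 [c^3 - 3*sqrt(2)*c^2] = 6*c - 6*sqrt(2)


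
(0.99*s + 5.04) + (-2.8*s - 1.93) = 3.11 - 1.81*s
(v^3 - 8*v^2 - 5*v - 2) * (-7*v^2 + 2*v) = -7*v^5 + 58*v^4 + 19*v^3 + 4*v^2 - 4*v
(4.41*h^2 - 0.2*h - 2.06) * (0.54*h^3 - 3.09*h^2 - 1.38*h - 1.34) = 2.3814*h^5 - 13.7349*h^4 - 6.5802*h^3 + 0.732*h^2 + 3.1108*h + 2.7604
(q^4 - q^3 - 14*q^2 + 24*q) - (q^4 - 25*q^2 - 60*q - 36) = -q^3 + 11*q^2 + 84*q + 36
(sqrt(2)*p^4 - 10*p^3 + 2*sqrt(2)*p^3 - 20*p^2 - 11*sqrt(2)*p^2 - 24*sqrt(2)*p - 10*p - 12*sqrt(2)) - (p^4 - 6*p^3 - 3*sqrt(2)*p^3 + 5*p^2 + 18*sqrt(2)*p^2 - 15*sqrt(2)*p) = -p^4 + sqrt(2)*p^4 - 4*p^3 + 5*sqrt(2)*p^3 - 29*sqrt(2)*p^2 - 25*p^2 - 9*sqrt(2)*p - 10*p - 12*sqrt(2)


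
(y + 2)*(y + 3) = y^2 + 5*y + 6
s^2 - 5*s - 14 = (s - 7)*(s + 2)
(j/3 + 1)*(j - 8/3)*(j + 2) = j^3/3 + 7*j^2/9 - 22*j/9 - 16/3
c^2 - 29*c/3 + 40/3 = (c - 8)*(c - 5/3)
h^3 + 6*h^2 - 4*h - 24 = (h - 2)*(h + 2)*(h + 6)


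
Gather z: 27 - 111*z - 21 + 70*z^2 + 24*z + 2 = 70*z^2 - 87*z + 8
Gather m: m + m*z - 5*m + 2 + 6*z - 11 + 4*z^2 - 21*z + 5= m*(z - 4) + 4*z^2 - 15*z - 4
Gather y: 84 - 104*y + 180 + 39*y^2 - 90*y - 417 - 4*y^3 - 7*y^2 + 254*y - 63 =-4*y^3 + 32*y^2 + 60*y - 216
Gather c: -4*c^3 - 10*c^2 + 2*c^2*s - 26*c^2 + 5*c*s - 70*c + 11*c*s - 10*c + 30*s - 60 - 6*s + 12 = -4*c^3 + c^2*(2*s - 36) + c*(16*s - 80) + 24*s - 48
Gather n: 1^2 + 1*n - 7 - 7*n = -6*n - 6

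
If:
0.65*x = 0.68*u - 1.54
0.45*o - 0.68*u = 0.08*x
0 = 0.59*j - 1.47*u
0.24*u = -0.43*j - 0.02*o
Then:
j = 0.02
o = -0.41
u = 0.01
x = -2.36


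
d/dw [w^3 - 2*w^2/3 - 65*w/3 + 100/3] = 3*w^2 - 4*w/3 - 65/3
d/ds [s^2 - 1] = 2*s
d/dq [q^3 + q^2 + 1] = q*(3*q + 2)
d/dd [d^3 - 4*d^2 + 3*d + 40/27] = 3*d^2 - 8*d + 3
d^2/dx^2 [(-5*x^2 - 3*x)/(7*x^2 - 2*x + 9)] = 2*(-217*x^3 + 945*x^2 + 567*x - 459)/(343*x^6 - 294*x^5 + 1407*x^4 - 764*x^3 + 1809*x^2 - 486*x + 729)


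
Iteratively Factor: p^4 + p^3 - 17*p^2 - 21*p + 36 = (p - 1)*(p^3 + 2*p^2 - 15*p - 36) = (p - 1)*(p + 3)*(p^2 - p - 12) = (p - 1)*(p + 3)^2*(p - 4)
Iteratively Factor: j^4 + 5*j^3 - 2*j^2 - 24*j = (j + 4)*(j^3 + j^2 - 6*j) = (j + 3)*(j + 4)*(j^2 - 2*j) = (j - 2)*(j + 3)*(j + 4)*(j)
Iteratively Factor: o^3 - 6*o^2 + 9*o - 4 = (o - 1)*(o^2 - 5*o + 4) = (o - 1)^2*(o - 4)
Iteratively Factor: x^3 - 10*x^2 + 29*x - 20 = (x - 5)*(x^2 - 5*x + 4) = (x - 5)*(x - 4)*(x - 1)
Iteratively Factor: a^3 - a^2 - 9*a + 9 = (a - 3)*(a^2 + 2*a - 3) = (a - 3)*(a + 3)*(a - 1)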